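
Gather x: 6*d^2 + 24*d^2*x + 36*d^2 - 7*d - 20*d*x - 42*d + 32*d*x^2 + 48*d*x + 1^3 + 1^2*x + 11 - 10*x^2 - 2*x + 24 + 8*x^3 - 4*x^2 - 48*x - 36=42*d^2 - 49*d + 8*x^3 + x^2*(32*d - 14) + x*(24*d^2 + 28*d - 49)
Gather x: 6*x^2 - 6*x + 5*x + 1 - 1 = 6*x^2 - x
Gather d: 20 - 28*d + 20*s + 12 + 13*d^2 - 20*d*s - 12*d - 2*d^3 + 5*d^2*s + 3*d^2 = -2*d^3 + d^2*(5*s + 16) + d*(-20*s - 40) + 20*s + 32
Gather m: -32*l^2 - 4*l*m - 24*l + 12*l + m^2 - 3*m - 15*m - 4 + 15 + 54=-32*l^2 - 12*l + m^2 + m*(-4*l - 18) + 65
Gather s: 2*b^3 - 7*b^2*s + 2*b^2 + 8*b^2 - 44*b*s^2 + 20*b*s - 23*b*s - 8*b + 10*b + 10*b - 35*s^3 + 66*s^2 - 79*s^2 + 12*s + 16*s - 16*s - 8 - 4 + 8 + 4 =2*b^3 + 10*b^2 + 12*b - 35*s^3 + s^2*(-44*b - 13) + s*(-7*b^2 - 3*b + 12)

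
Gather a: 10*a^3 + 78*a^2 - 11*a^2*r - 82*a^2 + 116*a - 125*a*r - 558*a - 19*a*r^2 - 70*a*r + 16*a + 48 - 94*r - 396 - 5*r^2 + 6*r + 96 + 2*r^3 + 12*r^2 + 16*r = 10*a^3 + a^2*(-11*r - 4) + a*(-19*r^2 - 195*r - 426) + 2*r^3 + 7*r^2 - 72*r - 252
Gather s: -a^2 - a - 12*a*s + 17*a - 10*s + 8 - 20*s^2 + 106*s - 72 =-a^2 + 16*a - 20*s^2 + s*(96 - 12*a) - 64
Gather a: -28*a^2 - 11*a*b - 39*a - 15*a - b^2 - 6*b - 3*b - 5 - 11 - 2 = -28*a^2 + a*(-11*b - 54) - b^2 - 9*b - 18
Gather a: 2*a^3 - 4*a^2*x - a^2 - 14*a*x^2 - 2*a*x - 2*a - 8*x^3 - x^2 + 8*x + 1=2*a^3 + a^2*(-4*x - 1) + a*(-14*x^2 - 2*x - 2) - 8*x^3 - x^2 + 8*x + 1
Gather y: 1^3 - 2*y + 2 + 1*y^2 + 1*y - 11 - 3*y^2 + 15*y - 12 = -2*y^2 + 14*y - 20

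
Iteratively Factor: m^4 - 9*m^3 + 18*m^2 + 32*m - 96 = (m - 3)*(m^3 - 6*m^2 + 32) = (m - 3)*(m + 2)*(m^2 - 8*m + 16) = (m - 4)*(m - 3)*(m + 2)*(m - 4)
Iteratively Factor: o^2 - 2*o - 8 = (o + 2)*(o - 4)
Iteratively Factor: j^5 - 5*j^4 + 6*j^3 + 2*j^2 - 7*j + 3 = (j - 1)*(j^4 - 4*j^3 + 2*j^2 + 4*j - 3) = (j - 1)*(j + 1)*(j^3 - 5*j^2 + 7*j - 3) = (j - 1)^2*(j + 1)*(j^2 - 4*j + 3) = (j - 3)*(j - 1)^2*(j + 1)*(j - 1)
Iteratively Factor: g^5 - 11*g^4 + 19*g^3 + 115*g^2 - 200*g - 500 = (g - 5)*(g^4 - 6*g^3 - 11*g^2 + 60*g + 100) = (g - 5)*(g + 2)*(g^3 - 8*g^2 + 5*g + 50) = (g - 5)*(g + 2)^2*(g^2 - 10*g + 25) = (g - 5)^2*(g + 2)^2*(g - 5)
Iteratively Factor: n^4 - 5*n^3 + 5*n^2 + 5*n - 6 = (n - 2)*(n^3 - 3*n^2 - n + 3) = (n - 2)*(n - 1)*(n^2 - 2*n - 3) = (n - 2)*(n - 1)*(n + 1)*(n - 3)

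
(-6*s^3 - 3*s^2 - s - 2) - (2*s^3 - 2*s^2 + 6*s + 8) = -8*s^3 - s^2 - 7*s - 10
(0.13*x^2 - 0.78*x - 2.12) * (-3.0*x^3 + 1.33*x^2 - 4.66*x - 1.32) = -0.39*x^5 + 2.5129*x^4 + 4.7168*x^3 + 0.6436*x^2 + 10.9088*x + 2.7984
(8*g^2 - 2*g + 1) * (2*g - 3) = 16*g^3 - 28*g^2 + 8*g - 3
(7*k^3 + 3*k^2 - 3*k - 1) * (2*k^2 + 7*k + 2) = 14*k^5 + 55*k^4 + 29*k^3 - 17*k^2 - 13*k - 2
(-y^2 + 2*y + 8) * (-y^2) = y^4 - 2*y^3 - 8*y^2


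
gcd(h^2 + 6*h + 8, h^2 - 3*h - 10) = h + 2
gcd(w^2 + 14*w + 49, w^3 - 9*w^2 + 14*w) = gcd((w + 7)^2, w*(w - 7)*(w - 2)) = 1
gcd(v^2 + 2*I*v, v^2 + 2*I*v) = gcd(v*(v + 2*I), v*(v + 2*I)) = v^2 + 2*I*v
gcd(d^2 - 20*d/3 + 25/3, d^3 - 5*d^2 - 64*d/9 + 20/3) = 1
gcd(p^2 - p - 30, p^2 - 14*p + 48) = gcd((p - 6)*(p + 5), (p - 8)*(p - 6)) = p - 6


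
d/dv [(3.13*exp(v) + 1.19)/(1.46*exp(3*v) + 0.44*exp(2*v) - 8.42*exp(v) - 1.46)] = (-9.1396*exp(3*v) - 6.5894*exp(2*v) - 1.0472*exp(v) + 5.45)*exp(v)/(2.1316*exp(6*v) + 1.2848*exp(5*v) - 24.3928*exp(4*v) - 11.6728*exp(3*v) + 69.6116*exp(2*v) + 24.5864*exp(v) + 2.1316)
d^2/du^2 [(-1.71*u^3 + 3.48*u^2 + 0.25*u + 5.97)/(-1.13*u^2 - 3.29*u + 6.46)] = (-1.4210854715202e-14*u^4 + 87.22048*u^3 - 416.218266*u^2 + 284.048502*u - 517.478002)/(1.442897*u^6 + 12.603003*u^5 + 11.947377*u^4 - 108.486763*u^3 - 68.300934*u^2 + 411.890892*u - 269.586136)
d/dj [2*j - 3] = 2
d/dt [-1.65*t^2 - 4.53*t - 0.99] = -3.3*t - 4.53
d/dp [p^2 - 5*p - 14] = 2*p - 5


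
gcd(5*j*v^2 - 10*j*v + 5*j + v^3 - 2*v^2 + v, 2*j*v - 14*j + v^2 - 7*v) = 1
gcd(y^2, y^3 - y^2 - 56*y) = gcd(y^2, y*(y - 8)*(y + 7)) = y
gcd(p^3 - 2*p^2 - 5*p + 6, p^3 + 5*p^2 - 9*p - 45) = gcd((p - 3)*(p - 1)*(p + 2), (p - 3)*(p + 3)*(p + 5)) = p - 3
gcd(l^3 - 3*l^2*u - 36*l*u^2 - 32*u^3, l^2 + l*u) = l + u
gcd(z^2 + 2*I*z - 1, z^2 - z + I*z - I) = z + I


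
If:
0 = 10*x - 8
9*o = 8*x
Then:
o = 32/45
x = 4/5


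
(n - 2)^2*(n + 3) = n^3 - n^2 - 8*n + 12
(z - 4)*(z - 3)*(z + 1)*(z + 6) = z^4 - 31*z^2 + 42*z + 72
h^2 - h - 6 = (h - 3)*(h + 2)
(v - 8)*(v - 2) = v^2 - 10*v + 16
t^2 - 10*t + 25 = (t - 5)^2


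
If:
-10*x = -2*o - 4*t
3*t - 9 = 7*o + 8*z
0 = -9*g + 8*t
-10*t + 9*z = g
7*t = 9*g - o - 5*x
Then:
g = -1296/515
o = 729/515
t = -1458/515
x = -2187/2575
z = -1764/515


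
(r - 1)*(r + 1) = r^2 - 1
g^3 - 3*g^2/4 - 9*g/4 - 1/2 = (g - 2)*(g + 1/4)*(g + 1)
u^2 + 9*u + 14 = (u + 2)*(u + 7)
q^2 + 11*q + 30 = (q + 5)*(q + 6)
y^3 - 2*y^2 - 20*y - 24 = (y - 6)*(y + 2)^2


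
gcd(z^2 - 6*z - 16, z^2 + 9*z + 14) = z + 2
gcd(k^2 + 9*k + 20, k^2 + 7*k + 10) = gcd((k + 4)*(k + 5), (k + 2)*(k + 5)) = k + 5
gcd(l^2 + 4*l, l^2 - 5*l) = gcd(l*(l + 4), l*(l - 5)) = l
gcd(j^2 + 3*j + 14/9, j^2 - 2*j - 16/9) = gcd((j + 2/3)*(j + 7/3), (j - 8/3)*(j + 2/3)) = j + 2/3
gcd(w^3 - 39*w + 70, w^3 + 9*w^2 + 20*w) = 1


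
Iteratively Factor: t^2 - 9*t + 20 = (t - 4)*(t - 5)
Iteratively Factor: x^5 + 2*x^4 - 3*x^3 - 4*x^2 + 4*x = (x)*(x^4 + 2*x^3 - 3*x^2 - 4*x + 4) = x*(x - 1)*(x^3 + 3*x^2 - 4) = x*(x - 1)^2*(x^2 + 4*x + 4) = x*(x - 1)^2*(x + 2)*(x + 2)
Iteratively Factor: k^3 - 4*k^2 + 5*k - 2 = (k - 1)*(k^2 - 3*k + 2) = (k - 1)^2*(k - 2)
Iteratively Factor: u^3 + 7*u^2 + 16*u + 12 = (u + 2)*(u^2 + 5*u + 6) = (u + 2)*(u + 3)*(u + 2)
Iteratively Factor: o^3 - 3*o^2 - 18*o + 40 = (o - 5)*(o^2 + 2*o - 8) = (o - 5)*(o - 2)*(o + 4)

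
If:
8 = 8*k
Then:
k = 1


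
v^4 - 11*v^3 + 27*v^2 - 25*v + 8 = (v - 8)*(v - 1)^3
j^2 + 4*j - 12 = (j - 2)*(j + 6)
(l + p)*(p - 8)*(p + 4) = l*p^2 - 4*l*p - 32*l + p^3 - 4*p^2 - 32*p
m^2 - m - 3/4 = (m - 3/2)*(m + 1/2)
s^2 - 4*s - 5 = (s - 5)*(s + 1)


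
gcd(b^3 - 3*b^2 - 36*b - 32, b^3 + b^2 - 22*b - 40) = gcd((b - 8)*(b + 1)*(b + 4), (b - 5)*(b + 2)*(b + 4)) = b + 4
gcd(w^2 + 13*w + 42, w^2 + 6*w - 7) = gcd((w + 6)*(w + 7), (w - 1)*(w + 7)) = w + 7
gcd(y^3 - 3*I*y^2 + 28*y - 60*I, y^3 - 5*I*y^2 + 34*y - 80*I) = y^2 + 3*I*y + 10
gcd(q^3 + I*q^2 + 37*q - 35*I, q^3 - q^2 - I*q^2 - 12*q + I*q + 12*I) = q - I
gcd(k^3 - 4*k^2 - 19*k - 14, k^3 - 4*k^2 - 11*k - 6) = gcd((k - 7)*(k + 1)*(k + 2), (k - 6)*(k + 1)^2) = k + 1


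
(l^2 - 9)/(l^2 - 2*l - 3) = (l + 3)/(l + 1)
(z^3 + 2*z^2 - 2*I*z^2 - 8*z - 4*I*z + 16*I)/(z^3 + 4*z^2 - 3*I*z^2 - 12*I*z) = (z^2 - 2*z*(1 + I) + 4*I)/(z*(z - 3*I))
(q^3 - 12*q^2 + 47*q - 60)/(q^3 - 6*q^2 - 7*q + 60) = (q - 3)/(q + 3)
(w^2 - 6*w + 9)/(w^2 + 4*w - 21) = (w - 3)/(w + 7)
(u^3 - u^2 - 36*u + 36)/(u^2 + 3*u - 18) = (u^2 - 7*u + 6)/(u - 3)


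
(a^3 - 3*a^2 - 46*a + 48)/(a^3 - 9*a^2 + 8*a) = (a + 6)/a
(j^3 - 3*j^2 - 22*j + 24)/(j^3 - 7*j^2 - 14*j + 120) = (j - 1)/(j - 5)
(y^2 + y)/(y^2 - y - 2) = y/(y - 2)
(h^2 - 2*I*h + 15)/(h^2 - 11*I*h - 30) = (h + 3*I)/(h - 6*I)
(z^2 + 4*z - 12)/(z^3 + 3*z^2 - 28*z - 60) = (z - 2)/(z^2 - 3*z - 10)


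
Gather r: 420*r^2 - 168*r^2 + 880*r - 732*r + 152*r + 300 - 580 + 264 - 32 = 252*r^2 + 300*r - 48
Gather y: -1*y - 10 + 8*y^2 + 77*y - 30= 8*y^2 + 76*y - 40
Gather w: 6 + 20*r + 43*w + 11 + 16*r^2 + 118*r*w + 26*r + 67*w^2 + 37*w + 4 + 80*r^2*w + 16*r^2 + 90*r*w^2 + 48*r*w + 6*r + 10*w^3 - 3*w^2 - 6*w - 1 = 32*r^2 + 52*r + 10*w^3 + w^2*(90*r + 64) + w*(80*r^2 + 166*r + 74) + 20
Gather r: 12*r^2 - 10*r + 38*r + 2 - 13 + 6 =12*r^2 + 28*r - 5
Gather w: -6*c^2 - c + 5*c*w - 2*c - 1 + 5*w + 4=-6*c^2 - 3*c + w*(5*c + 5) + 3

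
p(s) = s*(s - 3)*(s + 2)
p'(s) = s*(s - 3) + s*(s + 2) + (s - 3)*(s + 2) = 3*s^2 - 2*s - 6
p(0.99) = -5.95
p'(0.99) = -5.04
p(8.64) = 518.48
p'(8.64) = 200.67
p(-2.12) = -1.30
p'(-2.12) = 11.72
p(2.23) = -7.26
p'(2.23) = 4.46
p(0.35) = -2.18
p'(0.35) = -6.33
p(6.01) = 144.90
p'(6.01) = 90.34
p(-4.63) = -92.91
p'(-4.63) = 67.57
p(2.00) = -8.00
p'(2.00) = 2.00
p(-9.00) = -756.00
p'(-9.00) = 255.00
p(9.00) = 594.00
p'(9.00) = 219.00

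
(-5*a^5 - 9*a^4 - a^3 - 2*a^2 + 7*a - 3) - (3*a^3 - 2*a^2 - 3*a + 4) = -5*a^5 - 9*a^4 - 4*a^3 + 10*a - 7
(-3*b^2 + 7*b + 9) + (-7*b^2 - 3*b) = -10*b^2 + 4*b + 9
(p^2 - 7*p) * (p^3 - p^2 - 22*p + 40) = p^5 - 8*p^4 - 15*p^3 + 194*p^2 - 280*p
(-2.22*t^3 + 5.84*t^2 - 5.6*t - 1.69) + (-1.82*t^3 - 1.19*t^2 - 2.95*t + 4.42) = -4.04*t^3 + 4.65*t^2 - 8.55*t + 2.73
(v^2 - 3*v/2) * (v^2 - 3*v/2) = v^4 - 3*v^3 + 9*v^2/4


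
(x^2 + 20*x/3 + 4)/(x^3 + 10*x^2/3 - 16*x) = (3*x + 2)/(x*(3*x - 8))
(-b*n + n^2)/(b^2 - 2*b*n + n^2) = -n/(b - n)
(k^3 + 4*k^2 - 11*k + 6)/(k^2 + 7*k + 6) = (k^2 - 2*k + 1)/(k + 1)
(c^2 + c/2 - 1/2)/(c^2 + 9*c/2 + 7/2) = (2*c - 1)/(2*c + 7)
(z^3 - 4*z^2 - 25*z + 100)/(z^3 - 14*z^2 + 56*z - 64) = (z^2 - 25)/(z^2 - 10*z + 16)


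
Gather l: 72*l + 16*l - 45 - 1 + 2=88*l - 44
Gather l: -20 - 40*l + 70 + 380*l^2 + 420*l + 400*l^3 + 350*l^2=400*l^3 + 730*l^2 + 380*l + 50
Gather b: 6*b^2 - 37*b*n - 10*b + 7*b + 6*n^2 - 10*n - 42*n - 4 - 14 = 6*b^2 + b*(-37*n - 3) + 6*n^2 - 52*n - 18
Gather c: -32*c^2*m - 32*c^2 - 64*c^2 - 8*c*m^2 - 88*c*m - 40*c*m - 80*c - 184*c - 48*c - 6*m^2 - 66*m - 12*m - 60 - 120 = c^2*(-32*m - 96) + c*(-8*m^2 - 128*m - 312) - 6*m^2 - 78*m - 180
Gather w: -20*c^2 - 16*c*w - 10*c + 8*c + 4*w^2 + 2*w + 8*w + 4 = -20*c^2 - 2*c + 4*w^2 + w*(10 - 16*c) + 4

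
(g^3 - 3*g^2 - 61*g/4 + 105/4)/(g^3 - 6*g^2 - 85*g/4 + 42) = (g - 5)/(g - 8)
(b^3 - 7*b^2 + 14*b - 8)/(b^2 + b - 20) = (b^2 - 3*b + 2)/(b + 5)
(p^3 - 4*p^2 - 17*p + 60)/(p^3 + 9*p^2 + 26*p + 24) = (p^2 - 8*p + 15)/(p^2 + 5*p + 6)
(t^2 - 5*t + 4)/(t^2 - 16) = (t - 1)/(t + 4)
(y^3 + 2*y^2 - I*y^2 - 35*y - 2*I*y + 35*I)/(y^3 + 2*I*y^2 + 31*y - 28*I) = (y^2 + 2*y - 35)/(y^2 + 3*I*y + 28)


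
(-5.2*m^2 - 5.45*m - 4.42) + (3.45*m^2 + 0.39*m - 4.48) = -1.75*m^2 - 5.06*m - 8.9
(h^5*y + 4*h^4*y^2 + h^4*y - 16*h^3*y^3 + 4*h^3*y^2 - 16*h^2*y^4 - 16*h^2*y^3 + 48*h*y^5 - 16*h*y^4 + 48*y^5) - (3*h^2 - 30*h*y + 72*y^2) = h^5*y + 4*h^4*y^2 + h^4*y - 16*h^3*y^3 + 4*h^3*y^2 - 16*h^2*y^4 - 16*h^2*y^3 - 3*h^2 + 48*h*y^5 - 16*h*y^4 + 30*h*y + 48*y^5 - 72*y^2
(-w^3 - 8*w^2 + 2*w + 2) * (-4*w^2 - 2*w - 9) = 4*w^5 + 34*w^4 + 17*w^3 + 60*w^2 - 22*w - 18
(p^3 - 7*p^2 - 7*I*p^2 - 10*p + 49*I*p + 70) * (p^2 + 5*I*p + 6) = p^5 - 7*p^4 - 2*I*p^4 + 31*p^3 + 14*I*p^3 - 217*p^2 - 92*I*p^2 - 60*p + 644*I*p + 420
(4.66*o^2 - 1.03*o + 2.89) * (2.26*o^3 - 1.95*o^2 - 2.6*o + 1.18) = 10.5316*o^5 - 11.4148*o^4 - 3.5761*o^3 + 2.5413*o^2 - 8.7294*o + 3.4102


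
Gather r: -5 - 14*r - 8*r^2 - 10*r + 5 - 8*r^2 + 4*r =-16*r^2 - 20*r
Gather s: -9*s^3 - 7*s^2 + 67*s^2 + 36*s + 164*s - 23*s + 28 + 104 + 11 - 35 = -9*s^3 + 60*s^2 + 177*s + 108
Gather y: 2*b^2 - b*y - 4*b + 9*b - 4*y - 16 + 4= 2*b^2 + 5*b + y*(-b - 4) - 12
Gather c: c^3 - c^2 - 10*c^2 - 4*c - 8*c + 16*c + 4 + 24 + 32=c^3 - 11*c^2 + 4*c + 60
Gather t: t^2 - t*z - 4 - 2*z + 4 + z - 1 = t^2 - t*z - z - 1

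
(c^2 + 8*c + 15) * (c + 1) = c^3 + 9*c^2 + 23*c + 15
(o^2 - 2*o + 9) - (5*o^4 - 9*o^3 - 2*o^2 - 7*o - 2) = -5*o^4 + 9*o^3 + 3*o^2 + 5*o + 11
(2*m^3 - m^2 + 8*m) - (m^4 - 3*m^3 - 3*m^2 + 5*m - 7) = -m^4 + 5*m^3 + 2*m^2 + 3*m + 7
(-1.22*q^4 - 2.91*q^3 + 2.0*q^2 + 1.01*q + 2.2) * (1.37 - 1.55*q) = 1.891*q^5 + 2.8391*q^4 - 7.0867*q^3 + 1.1745*q^2 - 2.0263*q + 3.014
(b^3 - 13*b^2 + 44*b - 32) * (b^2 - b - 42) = b^5 - 14*b^4 + 15*b^3 + 470*b^2 - 1816*b + 1344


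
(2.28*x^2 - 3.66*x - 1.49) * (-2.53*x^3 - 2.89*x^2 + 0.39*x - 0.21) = -5.7684*x^5 + 2.6706*x^4 + 15.2363*x^3 + 2.3999*x^2 + 0.1875*x + 0.3129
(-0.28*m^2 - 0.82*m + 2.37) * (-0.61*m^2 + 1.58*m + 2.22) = 0.1708*m^4 + 0.0577999999999999*m^3 - 3.3629*m^2 + 1.9242*m + 5.2614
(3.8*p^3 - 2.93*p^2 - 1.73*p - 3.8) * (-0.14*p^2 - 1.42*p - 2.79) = -0.532*p^5 - 4.9858*p^4 - 6.1992*p^3 + 11.1633*p^2 + 10.2227*p + 10.602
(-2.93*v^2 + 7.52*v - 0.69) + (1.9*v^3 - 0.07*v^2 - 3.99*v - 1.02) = 1.9*v^3 - 3.0*v^2 + 3.53*v - 1.71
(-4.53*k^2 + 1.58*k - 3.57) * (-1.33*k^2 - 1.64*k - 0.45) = 6.0249*k^4 + 5.3278*k^3 + 4.1954*k^2 + 5.1438*k + 1.6065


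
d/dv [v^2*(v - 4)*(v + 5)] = v*(4*v^2 + 3*v - 40)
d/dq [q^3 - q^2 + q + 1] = 3*q^2 - 2*q + 1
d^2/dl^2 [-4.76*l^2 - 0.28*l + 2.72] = -9.52000000000000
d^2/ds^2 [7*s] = 0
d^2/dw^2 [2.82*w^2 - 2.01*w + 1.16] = 5.64000000000000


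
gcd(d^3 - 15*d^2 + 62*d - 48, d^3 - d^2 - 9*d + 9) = d - 1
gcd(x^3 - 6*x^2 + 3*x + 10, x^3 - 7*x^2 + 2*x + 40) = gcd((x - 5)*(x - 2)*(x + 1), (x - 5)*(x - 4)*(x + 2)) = x - 5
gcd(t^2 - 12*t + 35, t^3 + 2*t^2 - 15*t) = 1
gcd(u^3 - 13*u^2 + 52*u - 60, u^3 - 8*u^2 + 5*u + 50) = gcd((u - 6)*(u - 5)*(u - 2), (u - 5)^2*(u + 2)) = u - 5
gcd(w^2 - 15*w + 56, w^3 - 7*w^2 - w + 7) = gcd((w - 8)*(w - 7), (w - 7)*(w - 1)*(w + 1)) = w - 7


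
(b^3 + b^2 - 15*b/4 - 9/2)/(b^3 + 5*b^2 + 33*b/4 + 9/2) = (b - 2)/(b + 2)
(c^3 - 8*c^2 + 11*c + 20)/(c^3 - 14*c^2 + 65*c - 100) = (c + 1)/(c - 5)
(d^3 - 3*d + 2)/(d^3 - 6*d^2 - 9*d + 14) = (d - 1)/(d - 7)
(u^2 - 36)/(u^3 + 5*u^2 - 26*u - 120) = (u - 6)/(u^2 - u - 20)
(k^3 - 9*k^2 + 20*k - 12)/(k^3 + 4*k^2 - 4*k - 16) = (k^2 - 7*k + 6)/(k^2 + 6*k + 8)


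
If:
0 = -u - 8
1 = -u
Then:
No Solution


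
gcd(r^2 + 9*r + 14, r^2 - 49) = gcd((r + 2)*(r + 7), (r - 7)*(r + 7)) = r + 7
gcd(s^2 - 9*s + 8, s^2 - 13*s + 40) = s - 8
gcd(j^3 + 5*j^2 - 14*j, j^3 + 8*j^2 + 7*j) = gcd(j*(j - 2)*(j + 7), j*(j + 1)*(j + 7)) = j^2 + 7*j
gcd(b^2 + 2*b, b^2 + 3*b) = b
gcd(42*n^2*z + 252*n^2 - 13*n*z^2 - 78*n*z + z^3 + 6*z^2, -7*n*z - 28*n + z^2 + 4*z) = -7*n + z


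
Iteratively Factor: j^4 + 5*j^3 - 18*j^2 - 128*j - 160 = (j + 4)*(j^3 + j^2 - 22*j - 40) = (j + 2)*(j + 4)*(j^2 - j - 20) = (j - 5)*(j + 2)*(j + 4)*(j + 4)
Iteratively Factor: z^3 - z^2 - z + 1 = (z + 1)*(z^2 - 2*z + 1) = (z - 1)*(z + 1)*(z - 1)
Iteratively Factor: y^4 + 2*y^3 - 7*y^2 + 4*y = (y - 1)*(y^3 + 3*y^2 - 4*y) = (y - 1)*(y + 4)*(y^2 - y) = y*(y - 1)*(y + 4)*(y - 1)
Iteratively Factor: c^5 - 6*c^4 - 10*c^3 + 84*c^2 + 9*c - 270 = (c + 3)*(c^4 - 9*c^3 + 17*c^2 + 33*c - 90) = (c + 2)*(c + 3)*(c^3 - 11*c^2 + 39*c - 45) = (c - 3)*(c + 2)*(c + 3)*(c^2 - 8*c + 15) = (c - 3)^2*(c + 2)*(c + 3)*(c - 5)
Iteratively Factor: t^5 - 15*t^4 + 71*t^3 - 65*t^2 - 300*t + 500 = (t + 2)*(t^4 - 17*t^3 + 105*t^2 - 275*t + 250) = (t - 5)*(t + 2)*(t^3 - 12*t^2 + 45*t - 50) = (t - 5)^2*(t + 2)*(t^2 - 7*t + 10) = (t - 5)^2*(t - 2)*(t + 2)*(t - 5)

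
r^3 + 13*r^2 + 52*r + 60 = (r + 2)*(r + 5)*(r + 6)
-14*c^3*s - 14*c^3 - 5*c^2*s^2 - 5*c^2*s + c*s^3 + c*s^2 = (-7*c + s)*(2*c + s)*(c*s + c)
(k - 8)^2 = k^2 - 16*k + 64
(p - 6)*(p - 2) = p^2 - 8*p + 12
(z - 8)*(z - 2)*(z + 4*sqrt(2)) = z^3 - 10*z^2 + 4*sqrt(2)*z^2 - 40*sqrt(2)*z + 16*z + 64*sqrt(2)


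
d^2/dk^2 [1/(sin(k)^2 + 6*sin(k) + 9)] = 2*(3*sin(k) + cos(2*k) + 2)/(sin(k) + 3)^4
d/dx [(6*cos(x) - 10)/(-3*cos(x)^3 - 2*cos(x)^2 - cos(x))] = 2*(-18*cos(x)^3 + 39*cos(x)^2 + 20*cos(x) + 5)*sin(x)/((-3*sin(x)^2 + 2*cos(x) + 4)^2*cos(x)^2)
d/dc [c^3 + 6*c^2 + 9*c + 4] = 3*c^2 + 12*c + 9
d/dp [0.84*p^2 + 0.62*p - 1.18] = 1.68*p + 0.62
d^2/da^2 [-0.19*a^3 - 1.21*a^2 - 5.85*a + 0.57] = -1.14*a - 2.42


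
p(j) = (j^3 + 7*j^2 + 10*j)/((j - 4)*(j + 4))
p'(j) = (3*j^2 + 14*j + 10)/((j - 4)*(j + 4)) - (j^3 + 7*j^2 + 10*j)/((j - 4)*(j + 4)^2) - (j^3 + 7*j^2 + 10*j)/((j - 4)^2*(j + 4)) = (j^4 - 58*j^2 - 224*j - 160)/(j^4 - 32*j^2 + 256)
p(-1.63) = 0.15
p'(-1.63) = 0.33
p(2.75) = -12.00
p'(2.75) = -16.26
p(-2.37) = -0.22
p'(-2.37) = 0.71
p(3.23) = -24.97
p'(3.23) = -44.52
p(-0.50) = 0.21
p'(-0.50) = -0.25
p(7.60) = 22.01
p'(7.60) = -1.08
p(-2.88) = -0.70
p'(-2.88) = 1.23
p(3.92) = -326.71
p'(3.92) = -4217.73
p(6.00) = 26.40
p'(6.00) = -5.74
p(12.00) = 22.31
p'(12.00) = 0.58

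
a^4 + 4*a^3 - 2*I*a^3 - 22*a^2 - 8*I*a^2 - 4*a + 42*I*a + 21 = (a - 3)*(a + 7)*(a - I)^2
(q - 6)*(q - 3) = q^2 - 9*q + 18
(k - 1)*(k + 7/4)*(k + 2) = k^3 + 11*k^2/4 - k/4 - 7/2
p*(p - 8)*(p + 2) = p^3 - 6*p^2 - 16*p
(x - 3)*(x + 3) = x^2 - 9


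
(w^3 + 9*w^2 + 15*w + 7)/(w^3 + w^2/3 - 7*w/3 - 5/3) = 3*(w + 7)/(3*w - 5)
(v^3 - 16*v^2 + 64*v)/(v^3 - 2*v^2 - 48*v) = (v - 8)/(v + 6)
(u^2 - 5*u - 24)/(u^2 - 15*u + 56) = (u + 3)/(u - 7)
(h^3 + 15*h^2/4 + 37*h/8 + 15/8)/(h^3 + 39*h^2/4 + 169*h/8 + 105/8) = (h + 1)/(h + 7)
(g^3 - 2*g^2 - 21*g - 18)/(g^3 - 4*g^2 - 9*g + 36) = (g^2 - 5*g - 6)/(g^2 - 7*g + 12)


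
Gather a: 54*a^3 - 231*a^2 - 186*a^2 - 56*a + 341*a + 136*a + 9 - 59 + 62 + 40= 54*a^3 - 417*a^2 + 421*a + 52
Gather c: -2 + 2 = 0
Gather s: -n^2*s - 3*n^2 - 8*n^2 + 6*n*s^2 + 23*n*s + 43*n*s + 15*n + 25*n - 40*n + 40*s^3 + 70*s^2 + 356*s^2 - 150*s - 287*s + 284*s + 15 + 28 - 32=-11*n^2 + 40*s^3 + s^2*(6*n + 426) + s*(-n^2 + 66*n - 153) + 11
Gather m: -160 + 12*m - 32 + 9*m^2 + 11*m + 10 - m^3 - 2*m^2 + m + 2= -m^3 + 7*m^2 + 24*m - 180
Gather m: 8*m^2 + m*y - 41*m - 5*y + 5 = 8*m^2 + m*(y - 41) - 5*y + 5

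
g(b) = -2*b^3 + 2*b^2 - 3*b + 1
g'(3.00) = -45.00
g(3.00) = -44.00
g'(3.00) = -45.00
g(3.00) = -44.00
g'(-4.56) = -146.00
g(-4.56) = 245.90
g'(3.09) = -47.93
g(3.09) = -48.18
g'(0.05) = -2.82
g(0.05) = 0.85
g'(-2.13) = -38.74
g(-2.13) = 35.79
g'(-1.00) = -13.00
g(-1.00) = 8.00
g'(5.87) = -186.26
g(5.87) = -352.22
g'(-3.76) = -102.87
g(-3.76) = 146.87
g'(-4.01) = -115.52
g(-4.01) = 174.15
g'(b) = -6*b^2 + 4*b - 3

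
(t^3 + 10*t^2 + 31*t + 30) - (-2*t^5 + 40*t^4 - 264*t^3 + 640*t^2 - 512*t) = 2*t^5 - 40*t^4 + 265*t^3 - 630*t^2 + 543*t + 30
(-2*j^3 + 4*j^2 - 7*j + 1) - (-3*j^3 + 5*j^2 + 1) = j^3 - j^2 - 7*j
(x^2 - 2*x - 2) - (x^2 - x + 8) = -x - 10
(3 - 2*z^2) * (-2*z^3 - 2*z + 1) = 4*z^5 - 2*z^3 - 2*z^2 - 6*z + 3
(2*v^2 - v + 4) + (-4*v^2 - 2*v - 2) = -2*v^2 - 3*v + 2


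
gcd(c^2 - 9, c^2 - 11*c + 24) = c - 3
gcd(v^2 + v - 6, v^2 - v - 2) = v - 2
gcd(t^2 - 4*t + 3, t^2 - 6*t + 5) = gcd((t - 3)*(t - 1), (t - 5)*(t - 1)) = t - 1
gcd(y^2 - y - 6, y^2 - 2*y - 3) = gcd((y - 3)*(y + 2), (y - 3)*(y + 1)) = y - 3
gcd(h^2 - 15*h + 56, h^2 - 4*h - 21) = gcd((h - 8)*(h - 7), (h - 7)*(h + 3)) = h - 7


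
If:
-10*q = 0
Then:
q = 0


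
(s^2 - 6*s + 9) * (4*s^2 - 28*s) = 4*s^4 - 52*s^3 + 204*s^2 - 252*s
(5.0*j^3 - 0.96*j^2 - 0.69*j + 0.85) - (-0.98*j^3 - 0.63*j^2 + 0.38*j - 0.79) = 5.98*j^3 - 0.33*j^2 - 1.07*j + 1.64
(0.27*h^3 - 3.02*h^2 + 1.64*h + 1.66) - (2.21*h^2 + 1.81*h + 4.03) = 0.27*h^3 - 5.23*h^2 - 0.17*h - 2.37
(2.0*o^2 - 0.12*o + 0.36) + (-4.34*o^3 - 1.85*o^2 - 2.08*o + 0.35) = -4.34*o^3 + 0.15*o^2 - 2.2*o + 0.71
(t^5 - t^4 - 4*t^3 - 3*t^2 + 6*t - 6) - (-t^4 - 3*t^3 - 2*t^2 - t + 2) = t^5 - t^3 - t^2 + 7*t - 8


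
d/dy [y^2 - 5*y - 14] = 2*y - 5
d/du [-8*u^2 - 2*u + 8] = -16*u - 2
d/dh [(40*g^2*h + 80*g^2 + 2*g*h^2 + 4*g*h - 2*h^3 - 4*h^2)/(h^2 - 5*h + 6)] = 2*(-20*g^2*h^2 - 80*g^2*h + 320*g^2 - 7*g*h^2 + 12*g*h + 12*g - h^4 + 10*h^3 - 8*h^2 - 24*h)/(h^4 - 10*h^3 + 37*h^2 - 60*h + 36)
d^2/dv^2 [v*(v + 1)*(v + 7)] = 6*v + 16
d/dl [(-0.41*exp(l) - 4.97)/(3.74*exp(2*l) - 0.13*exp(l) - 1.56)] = (1.5334*exp(2*l) + 37.1756*exp(l) - 0.00650000000000006)*exp(l)/(13.9876*exp(4*l) - 0.9724*exp(3*l) - 11.6519*exp(2*l) + 0.4056*exp(l) + 2.4336)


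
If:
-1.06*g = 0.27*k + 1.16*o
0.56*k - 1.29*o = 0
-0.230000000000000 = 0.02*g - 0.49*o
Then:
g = -0.74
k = 1.01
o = 0.44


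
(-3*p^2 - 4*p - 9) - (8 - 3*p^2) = -4*p - 17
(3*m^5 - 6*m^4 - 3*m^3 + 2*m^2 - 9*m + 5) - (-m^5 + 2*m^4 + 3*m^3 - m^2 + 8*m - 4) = 4*m^5 - 8*m^4 - 6*m^3 + 3*m^2 - 17*m + 9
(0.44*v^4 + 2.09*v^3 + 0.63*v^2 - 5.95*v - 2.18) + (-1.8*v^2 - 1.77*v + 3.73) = 0.44*v^4 + 2.09*v^3 - 1.17*v^2 - 7.72*v + 1.55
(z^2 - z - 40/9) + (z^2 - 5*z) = 2*z^2 - 6*z - 40/9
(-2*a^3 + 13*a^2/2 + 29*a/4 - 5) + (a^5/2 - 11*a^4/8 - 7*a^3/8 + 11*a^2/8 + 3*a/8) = a^5/2 - 11*a^4/8 - 23*a^3/8 + 63*a^2/8 + 61*a/8 - 5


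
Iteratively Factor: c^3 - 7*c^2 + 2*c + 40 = (c - 4)*(c^2 - 3*c - 10) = (c - 5)*(c - 4)*(c + 2)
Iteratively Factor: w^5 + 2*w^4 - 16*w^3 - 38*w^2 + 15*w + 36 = (w - 1)*(w^4 + 3*w^3 - 13*w^2 - 51*w - 36) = (w - 1)*(w + 1)*(w^3 + 2*w^2 - 15*w - 36) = (w - 4)*(w - 1)*(w + 1)*(w^2 + 6*w + 9) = (w - 4)*(w - 1)*(w + 1)*(w + 3)*(w + 3)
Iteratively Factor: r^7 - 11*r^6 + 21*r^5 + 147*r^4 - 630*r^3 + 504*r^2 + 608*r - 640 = (r - 2)*(r^6 - 9*r^5 + 3*r^4 + 153*r^3 - 324*r^2 - 144*r + 320) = (r - 2)*(r + 4)*(r^5 - 13*r^4 + 55*r^3 - 67*r^2 - 56*r + 80) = (r - 2)*(r - 1)*(r + 4)*(r^4 - 12*r^3 + 43*r^2 - 24*r - 80) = (r - 5)*(r - 2)*(r - 1)*(r + 4)*(r^3 - 7*r^2 + 8*r + 16) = (r - 5)*(r - 2)*(r - 1)*(r + 1)*(r + 4)*(r^2 - 8*r + 16) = (r - 5)*(r - 4)*(r - 2)*(r - 1)*(r + 1)*(r + 4)*(r - 4)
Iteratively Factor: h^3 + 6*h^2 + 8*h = (h)*(h^2 + 6*h + 8) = h*(h + 2)*(h + 4)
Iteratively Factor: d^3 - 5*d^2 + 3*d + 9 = (d + 1)*(d^2 - 6*d + 9) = (d - 3)*(d + 1)*(d - 3)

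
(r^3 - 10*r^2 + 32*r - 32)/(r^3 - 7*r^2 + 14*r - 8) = (r - 4)/(r - 1)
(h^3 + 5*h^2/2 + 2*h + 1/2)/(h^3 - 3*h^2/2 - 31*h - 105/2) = (2*h^3 + 5*h^2 + 4*h + 1)/(2*h^3 - 3*h^2 - 62*h - 105)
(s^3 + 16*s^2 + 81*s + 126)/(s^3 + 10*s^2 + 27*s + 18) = (s + 7)/(s + 1)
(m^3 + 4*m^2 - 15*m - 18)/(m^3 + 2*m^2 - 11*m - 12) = (m + 6)/(m + 4)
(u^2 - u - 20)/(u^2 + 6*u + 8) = (u - 5)/(u + 2)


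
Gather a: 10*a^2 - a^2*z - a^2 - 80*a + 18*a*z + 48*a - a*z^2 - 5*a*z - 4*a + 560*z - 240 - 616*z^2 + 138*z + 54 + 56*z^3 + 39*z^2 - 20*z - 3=a^2*(9 - z) + a*(-z^2 + 13*z - 36) + 56*z^3 - 577*z^2 + 678*z - 189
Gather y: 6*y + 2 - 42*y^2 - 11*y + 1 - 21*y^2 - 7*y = -63*y^2 - 12*y + 3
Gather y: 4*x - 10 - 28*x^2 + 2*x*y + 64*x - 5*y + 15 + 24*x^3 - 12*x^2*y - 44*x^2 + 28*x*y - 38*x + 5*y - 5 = 24*x^3 - 72*x^2 + 30*x + y*(-12*x^2 + 30*x)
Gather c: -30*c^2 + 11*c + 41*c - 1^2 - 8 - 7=-30*c^2 + 52*c - 16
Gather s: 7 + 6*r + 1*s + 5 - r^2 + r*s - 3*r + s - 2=-r^2 + 3*r + s*(r + 2) + 10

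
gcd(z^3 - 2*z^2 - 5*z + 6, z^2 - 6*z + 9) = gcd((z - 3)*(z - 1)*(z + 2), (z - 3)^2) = z - 3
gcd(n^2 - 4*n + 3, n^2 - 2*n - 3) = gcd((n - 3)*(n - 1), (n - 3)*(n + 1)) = n - 3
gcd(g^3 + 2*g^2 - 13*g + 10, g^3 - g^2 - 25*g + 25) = g^2 + 4*g - 5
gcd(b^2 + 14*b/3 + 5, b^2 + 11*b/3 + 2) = b + 3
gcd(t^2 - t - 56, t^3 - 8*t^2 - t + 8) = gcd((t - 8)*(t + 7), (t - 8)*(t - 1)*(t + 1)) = t - 8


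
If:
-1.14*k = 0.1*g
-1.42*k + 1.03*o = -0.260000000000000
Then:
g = -8.26901408450704*o - 2.08732394366197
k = 0.725352112676056*o + 0.183098591549296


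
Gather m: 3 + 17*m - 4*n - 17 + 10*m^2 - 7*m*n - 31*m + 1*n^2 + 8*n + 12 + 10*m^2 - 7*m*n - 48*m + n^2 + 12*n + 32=20*m^2 + m*(-14*n - 62) + 2*n^2 + 16*n + 30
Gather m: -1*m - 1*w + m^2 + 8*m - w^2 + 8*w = m^2 + 7*m - w^2 + 7*w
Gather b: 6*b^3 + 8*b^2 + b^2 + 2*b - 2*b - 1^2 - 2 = 6*b^3 + 9*b^2 - 3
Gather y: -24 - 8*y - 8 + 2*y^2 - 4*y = 2*y^2 - 12*y - 32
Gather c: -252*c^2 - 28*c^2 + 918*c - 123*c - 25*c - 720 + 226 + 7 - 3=-280*c^2 + 770*c - 490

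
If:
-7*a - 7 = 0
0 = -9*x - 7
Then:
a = -1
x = -7/9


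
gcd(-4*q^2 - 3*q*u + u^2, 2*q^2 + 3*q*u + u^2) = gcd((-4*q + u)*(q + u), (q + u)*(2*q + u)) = q + u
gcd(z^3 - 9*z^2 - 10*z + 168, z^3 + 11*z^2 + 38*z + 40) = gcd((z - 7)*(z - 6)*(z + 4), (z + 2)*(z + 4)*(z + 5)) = z + 4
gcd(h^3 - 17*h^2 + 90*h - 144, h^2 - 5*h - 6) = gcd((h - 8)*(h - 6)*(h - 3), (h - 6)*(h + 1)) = h - 6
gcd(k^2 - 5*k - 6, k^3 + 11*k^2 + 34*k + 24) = k + 1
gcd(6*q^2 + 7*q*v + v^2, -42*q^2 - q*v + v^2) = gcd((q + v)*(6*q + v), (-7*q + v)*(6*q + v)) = 6*q + v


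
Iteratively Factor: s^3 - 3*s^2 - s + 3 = (s - 3)*(s^2 - 1) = (s - 3)*(s + 1)*(s - 1)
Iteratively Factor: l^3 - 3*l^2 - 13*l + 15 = (l + 3)*(l^2 - 6*l + 5) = (l - 5)*(l + 3)*(l - 1)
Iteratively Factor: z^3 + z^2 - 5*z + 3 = (z + 3)*(z^2 - 2*z + 1) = (z - 1)*(z + 3)*(z - 1)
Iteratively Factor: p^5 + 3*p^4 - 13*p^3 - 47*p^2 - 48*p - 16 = (p - 4)*(p^4 + 7*p^3 + 15*p^2 + 13*p + 4) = (p - 4)*(p + 1)*(p^3 + 6*p^2 + 9*p + 4) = (p - 4)*(p + 1)*(p + 4)*(p^2 + 2*p + 1) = (p - 4)*(p + 1)^2*(p + 4)*(p + 1)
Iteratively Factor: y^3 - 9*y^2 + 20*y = (y)*(y^2 - 9*y + 20) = y*(y - 4)*(y - 5)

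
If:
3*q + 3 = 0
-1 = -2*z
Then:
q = -1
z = 1/2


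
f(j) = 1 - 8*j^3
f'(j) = -24*j^2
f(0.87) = -4.27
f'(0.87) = -18.17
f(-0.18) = 1.05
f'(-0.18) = -0.78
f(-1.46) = 25.90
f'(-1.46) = -51.16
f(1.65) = -34.94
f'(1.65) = -65.34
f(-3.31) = 291.12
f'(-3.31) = -262.95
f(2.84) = -182.25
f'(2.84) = -193.57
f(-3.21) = 265.61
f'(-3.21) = -247.30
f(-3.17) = 255.84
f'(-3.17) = -241.17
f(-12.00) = 13825.00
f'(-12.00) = -3456.00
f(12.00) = -13823.00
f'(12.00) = -3456.00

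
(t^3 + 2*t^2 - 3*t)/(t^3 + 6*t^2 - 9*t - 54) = t*(t - 1)/(t^2 + 3*t - 18)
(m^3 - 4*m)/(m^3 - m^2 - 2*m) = (m + 2)/(m + 1)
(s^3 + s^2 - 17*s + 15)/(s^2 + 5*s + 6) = (s^3 + s^2 - 17*s + 15)/(s^2 + 5*s + 6)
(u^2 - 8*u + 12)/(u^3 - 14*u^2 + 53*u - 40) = (u^2 - 8*u + 12)/(u^3 - 14*u^2 + 53*u - 40)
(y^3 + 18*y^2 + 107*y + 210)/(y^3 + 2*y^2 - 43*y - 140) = (y^2 + 13*y + 42)/(y^2 - 3*y - 28)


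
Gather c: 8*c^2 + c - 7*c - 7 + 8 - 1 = 8*c^2 - 6*c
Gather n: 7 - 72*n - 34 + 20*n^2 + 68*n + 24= 20*n^2 - 4*n - 3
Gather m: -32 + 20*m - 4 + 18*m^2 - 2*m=18*m^2 + 18*m - 36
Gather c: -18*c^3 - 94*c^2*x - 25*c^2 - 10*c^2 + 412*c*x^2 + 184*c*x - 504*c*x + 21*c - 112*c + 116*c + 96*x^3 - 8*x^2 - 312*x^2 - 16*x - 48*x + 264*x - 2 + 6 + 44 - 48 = -18*c^3 + c^2*(-94*x - 35) + c*(412*x^2 - 320*x + 25) + 96*x^3 - 320*x^2 + 200*x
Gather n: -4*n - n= -5*n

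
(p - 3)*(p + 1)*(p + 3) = p^3 + p^2 - 9*p - 9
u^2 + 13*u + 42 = (u + 6)*(u + 7)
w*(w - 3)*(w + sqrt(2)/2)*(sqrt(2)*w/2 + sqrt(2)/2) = sqrt(2)*w^4/2 - sqrt(2)*w^3 + w^3/2 - 3*sqrt(2)*w^2/2 - w^2 - 3*w/2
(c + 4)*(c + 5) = c^2 + 9*c + 20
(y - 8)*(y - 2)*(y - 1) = y^3 - 11*y^2 + 26*y - 16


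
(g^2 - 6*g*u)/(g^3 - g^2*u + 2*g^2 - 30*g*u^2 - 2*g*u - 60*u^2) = g/(g^2 + 5*g*u + 2*g + 10*u)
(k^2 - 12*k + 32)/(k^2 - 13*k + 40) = (k - 4)/(k - 5)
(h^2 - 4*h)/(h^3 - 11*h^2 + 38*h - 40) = h/(h^2 - 7*h + 10)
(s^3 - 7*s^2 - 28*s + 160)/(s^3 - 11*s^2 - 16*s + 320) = (s - 4)/(s - 8)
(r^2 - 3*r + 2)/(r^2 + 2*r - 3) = (r - 2)/(r + 3)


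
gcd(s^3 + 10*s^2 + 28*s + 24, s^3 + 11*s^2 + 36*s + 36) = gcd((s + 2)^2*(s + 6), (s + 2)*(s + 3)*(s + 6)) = s^2 + 8*s + 12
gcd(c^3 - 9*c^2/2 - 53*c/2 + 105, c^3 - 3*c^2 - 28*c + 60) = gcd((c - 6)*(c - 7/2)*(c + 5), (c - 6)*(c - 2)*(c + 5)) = c^2 - c - 30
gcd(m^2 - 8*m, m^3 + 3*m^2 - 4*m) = m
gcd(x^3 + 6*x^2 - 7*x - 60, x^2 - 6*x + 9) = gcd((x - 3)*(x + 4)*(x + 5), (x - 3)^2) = x - 3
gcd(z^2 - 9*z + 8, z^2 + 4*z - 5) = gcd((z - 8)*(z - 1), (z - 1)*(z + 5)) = z - 1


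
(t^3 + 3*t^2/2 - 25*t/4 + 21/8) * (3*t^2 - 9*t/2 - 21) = 3*t^5 - 93*t^3/2 + 9*t^2/2 + 1911*t/16 - 441/8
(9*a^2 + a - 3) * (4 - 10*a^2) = -90*a^4 - 10*a^3 + 66*a^2 + 4*a - 12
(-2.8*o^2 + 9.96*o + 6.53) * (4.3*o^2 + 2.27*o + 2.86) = -12.04*o^4 + 36.472*o^3 + 42.6802*o^2 + 43.3087*o + 18.6758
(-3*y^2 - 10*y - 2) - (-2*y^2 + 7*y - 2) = -y^2 - 17*y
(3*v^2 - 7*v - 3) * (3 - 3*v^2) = -9*v^4 + 21*v^3 + 18*v^2 - 21*v - 9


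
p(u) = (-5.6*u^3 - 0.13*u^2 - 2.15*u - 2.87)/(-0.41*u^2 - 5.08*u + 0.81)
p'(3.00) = 4.79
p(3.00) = 8.92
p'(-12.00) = -7068.84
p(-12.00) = 3546.16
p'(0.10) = -187.72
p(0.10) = -10.38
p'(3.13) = 4.94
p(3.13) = 9.56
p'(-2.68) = -8.24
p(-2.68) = 9.56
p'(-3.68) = -13.40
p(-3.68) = 20.24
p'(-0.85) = -2.48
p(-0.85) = 0.48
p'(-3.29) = -11.18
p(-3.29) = 15.45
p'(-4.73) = -21.13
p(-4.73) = 38.11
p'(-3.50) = -12.34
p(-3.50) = 17.92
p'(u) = (0.82*u + 5.08)*(-5.6*u^3 - 0.13*u^2 - 2.15*u - 2.87)/(-0.41*u^2 - 5.08*u + 0.81)^2 + (-16.8*u^2 - 0.26*u - 2.15)/(-0.41*u^2 - 5.08*u + 0.81) = (2.296*u^4 + 56.896*u^3 - 13.8291*u^2 - 2.564*u - 16.3211)/(0.1681*u^4 + 4.1656*u^3 + 25.1422*u^2 - 8.2296*u + 0.6561)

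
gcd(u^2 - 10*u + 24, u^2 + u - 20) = u - 4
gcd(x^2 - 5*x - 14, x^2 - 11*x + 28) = x - 7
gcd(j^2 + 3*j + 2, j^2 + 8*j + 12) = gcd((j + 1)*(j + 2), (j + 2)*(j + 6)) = j + 2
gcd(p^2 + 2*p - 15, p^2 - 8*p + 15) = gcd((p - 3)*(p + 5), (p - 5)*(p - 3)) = p - 3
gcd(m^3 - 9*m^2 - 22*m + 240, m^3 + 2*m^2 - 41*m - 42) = m - 6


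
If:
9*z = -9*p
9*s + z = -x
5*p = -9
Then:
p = -9/5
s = -x/9 - 1/5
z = 9/5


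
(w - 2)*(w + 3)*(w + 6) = w^3 + 7*w^2 - 36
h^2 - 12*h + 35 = (h - 7)*(h - 5)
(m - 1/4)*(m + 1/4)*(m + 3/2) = m^3 + 3*m^2/2 - m/16 - 3/32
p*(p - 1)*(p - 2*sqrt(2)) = p^3 - 2*sqrt(2)*p^2 - p^2 + 2*sqrt(2)*p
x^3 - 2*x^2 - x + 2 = (x - 2)*(x - 1)*(x + 1)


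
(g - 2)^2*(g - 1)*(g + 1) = g^4 - 4*g^3 + 3*g^2 + 4*g - 4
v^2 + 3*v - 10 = (v - 2)*(v + 5)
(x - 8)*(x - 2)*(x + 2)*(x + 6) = x^4 - 2*x^3 - 52*x^2 + 8*x + 192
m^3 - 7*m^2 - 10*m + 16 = (m - 8)*(m - 1)*(m + 2)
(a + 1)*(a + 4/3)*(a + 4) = a^3 + 19*a^2/3 + 32*a/3 + 16/3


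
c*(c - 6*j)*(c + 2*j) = c^3 - 4*c^2*j - 12*c*j^2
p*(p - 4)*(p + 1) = p^3 - 3*p^2 - 4*p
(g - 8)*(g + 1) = g^2 - 7*g - 8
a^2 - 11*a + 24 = (a - 8)*(a - 3)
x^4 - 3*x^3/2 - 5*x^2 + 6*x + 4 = (x - 2)^2*(x + 1/2)*(x + 2)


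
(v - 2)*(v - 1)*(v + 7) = v^3 + 4*v^2 - 19*v + 14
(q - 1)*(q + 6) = q^2 + 5*q - 6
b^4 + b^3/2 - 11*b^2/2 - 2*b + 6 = (b - 2)*(b - 1)*(b + 3/2)*(b + 2)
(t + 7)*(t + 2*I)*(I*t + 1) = I*t^3 - t^2 + 7*I*t^2 - 7*t + 2*I*t + 14*I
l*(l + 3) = l^2 + 3*l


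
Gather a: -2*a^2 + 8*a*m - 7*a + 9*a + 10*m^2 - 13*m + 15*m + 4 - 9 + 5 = -2*a^2 + a*(8*m + 2) + 10*m^2 + 2*m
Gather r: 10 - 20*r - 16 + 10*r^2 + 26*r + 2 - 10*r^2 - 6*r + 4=0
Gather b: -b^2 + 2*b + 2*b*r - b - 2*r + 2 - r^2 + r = -b^2 + b*(2*r + 1) - r^2 - r + 2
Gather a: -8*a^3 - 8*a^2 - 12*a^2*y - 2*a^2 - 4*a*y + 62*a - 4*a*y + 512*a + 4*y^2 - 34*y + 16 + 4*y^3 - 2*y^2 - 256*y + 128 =-8*a^3 + a^2*(-12*y - 10) + a*(574 - 8*y) + 4*y^3 + 2*y^2 - 290*y + 144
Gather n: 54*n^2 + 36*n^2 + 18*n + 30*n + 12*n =90*n^2 + 60*n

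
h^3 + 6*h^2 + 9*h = h*(h + 3)^2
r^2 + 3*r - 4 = (r - 1)*(r + 4)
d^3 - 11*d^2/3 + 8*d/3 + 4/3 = (d - 2)^2*(d + 1/3)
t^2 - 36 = (t - 6)*(t + 6)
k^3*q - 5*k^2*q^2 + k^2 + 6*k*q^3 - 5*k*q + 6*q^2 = (k - 3*q)*(k - 2*q)*(k*q + 1)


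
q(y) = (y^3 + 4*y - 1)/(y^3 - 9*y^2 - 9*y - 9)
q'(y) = (3*y^2 + 4)/(y^3 - 9*y^2 - 9*y - 9) + (-3*y^2 + 18*y + 9)*(y^3 + 4*y - 1)/(y^3 - 9*y^2 - 9*y - 9)^2 = (-9*y^4 - 26*y^3 + 12*y^2 - 18*y - 45)/(y^6 - 18*y^5 + 63*y^4 + 144*y^3 + 243*y^2 + 162*y + 81)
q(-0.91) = 0.60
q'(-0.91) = -0.06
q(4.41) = -0.74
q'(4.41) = -0.29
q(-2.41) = 0.46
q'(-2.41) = 0.04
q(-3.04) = 0.44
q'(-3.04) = 0.01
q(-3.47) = 0.44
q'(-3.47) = -0.00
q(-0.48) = 0.44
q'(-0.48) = -0.66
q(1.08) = -0.16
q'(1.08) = -0.12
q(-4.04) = 0.45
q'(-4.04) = -0.01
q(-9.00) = 0.55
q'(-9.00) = -0.02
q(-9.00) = 0.55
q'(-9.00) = -0.02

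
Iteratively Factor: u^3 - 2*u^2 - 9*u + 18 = (u - 3)*(u^2 + u - 6) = (u - 3)*(u - 2)*(u + 3)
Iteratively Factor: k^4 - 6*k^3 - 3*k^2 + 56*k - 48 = (k - 4)*(k^3 - 2*k^2 - 11*k + 12) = (k - 4)*(k + 3)*(k^2 - 5*k + 4) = (k - 4)*(k - 1)*(k + 3)*(k - 4)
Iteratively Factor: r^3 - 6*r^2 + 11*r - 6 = (r - 2)*(r^2 - 4*r + 3) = (r - 3)*(r - 2)*(r - 1)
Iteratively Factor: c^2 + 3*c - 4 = (c - 1)*(c + 4)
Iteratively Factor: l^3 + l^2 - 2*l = (l)*(l^2 + l - 2) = l*(l - 1)*(l + 2)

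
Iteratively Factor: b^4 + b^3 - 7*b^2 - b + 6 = (b - 1)*(b^3 + 2*b^2 - 5*b - 6) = (b - 1)*(b + 1)*(b^2 + b - 6) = (b - 2)*(b - 1)*(b + 1)*(b + 3)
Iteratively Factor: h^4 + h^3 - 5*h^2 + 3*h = (h - 1)*(h^3 + 2*h^2 - 3*h) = h*(h - 1)*(h^2 + 2*h - 3) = h*(h - 1)*(h + 3)*(h - 1)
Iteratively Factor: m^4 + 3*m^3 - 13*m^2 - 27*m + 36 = (m - 3)*(m^3 + 6*m^2 + 5*m - 12) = (m - 3)*(m - 1)*(m^2 + 7*m + 12) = (m - 3)*(m - 1)*(m + 3)*(m + 4)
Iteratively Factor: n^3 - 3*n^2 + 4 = (n - 2)*(n^2 - n - 2) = (n - 2)*(n + 1)*(n - 2)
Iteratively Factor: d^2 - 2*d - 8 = (d - 4)*(d + 2)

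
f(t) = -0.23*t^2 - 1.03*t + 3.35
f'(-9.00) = 3.11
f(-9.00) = -6.01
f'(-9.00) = 3.11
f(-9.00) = -6.01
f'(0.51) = -1.26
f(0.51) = 2.76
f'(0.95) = -1.47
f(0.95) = 2.16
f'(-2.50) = 0.12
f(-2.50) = 4.49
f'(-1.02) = -0.56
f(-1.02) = 4.16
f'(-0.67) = -0.72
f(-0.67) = 3.94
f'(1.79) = -1.85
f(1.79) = 0.77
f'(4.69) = -3.19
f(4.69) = -6.54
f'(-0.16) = -0.96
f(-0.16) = 3.51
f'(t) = -0.46*t - 1.03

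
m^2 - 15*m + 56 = (m - 8)*(m - 7)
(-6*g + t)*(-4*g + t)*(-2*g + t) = -48*g^3 + 44*g^2*t - 12*g*t^2 + t^3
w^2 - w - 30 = (w - 6)*(w + 5)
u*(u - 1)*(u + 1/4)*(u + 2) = u^4 + 5*u^3/4 - 7*u^2/4 - u/2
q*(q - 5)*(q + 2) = q^3 - 3*q^2 - 10*q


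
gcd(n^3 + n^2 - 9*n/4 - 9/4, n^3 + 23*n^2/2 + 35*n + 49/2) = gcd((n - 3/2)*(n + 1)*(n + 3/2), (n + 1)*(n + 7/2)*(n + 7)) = n + 1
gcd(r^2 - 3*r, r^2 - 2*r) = r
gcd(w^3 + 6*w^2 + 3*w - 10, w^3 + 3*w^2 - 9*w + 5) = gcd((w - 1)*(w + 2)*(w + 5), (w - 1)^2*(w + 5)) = w^2 + 4*w - 5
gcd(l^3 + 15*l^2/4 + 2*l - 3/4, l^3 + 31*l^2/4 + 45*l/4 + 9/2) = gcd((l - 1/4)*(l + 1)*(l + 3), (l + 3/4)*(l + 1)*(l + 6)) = l + 1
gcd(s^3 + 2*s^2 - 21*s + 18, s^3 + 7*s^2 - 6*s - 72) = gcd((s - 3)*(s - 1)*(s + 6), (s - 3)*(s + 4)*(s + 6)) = s^2 + 3*s - 18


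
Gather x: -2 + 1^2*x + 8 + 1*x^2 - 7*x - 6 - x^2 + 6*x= 0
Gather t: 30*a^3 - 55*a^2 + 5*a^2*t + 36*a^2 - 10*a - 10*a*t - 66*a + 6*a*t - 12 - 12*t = 30*a^3 - 19*a^2 - 76*a + t*(5*a^2 - 4*a - 12) - 12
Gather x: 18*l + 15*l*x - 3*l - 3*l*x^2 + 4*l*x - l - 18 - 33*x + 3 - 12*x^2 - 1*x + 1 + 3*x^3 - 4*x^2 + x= 14*l + 3*x^3 + x^2*(-3*l - 16) + x*(19*l - 33) - 14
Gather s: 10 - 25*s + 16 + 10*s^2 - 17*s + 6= 10*s^2 - 42*s + 32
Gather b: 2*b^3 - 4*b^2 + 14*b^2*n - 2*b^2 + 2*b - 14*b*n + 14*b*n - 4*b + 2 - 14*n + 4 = 2*b^3 + b^2*(14*n - 6) - 2*b - 14*n + 6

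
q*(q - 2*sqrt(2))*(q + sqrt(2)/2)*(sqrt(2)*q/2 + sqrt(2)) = sqrt(2)*q^4/2 - 3*q^3/2 + sqrt(2)*q^3 - 3*q^2 - sqrt(2)*q^2 - 2*sqrt(2)*q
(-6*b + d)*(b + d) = -6*b^2 - 5*b*d + d^2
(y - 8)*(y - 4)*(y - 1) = y^3 - 13*y^2 + 44*y - 32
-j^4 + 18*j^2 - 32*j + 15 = (j - 3)*(j + 5)*(-I*j + I)^2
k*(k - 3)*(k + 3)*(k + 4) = k^4 + 4*k^3 - 9*k^2 - 36*k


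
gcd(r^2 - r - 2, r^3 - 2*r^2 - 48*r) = 1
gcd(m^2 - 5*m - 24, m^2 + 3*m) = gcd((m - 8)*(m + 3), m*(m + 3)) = m + 3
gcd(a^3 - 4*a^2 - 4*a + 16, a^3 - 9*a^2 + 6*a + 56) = a^2 - 2*a - 8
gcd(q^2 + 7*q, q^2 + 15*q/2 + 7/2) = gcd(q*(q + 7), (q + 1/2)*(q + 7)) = q + 7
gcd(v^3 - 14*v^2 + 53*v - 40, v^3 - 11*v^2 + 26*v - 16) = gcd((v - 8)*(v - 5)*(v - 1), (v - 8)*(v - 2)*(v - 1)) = v^2 - 9*v + 8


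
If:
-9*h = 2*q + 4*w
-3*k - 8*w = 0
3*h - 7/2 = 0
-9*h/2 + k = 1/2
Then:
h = 7/6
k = 23/4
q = -15/16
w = -69/32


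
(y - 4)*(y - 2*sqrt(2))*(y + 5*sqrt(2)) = y^3 - 4*y^2 + 3*sqrt(2)*y^2 - 20*y - 12*sqrt(2)*y + 80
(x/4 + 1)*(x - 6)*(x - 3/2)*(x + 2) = x^4/4 - 3*x^3/8 - 7*x^2 - 3*x/2 + 18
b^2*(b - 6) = b^3 - 6*b^2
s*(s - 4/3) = s^2 - 4*s/3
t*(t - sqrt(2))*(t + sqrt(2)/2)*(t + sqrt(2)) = t^4 + sqrt(2)*t^3/2 - 2*t^2 - sqrt(2)*t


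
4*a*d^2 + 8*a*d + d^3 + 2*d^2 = d*(4*a + d)*(d + 2)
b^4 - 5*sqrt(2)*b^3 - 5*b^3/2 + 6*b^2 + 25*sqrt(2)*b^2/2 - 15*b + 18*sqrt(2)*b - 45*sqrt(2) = (b - 5/2)*(b - 3*sqrt(2))^2*(b + sqrt(2))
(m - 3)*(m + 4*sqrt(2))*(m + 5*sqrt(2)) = m^3 - 3*m^2 + 9*sqrt(2)*m^2 - 27*sqrt(2)*m + 40*m - 120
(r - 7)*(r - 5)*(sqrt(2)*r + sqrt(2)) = sqrt(2)*r^3 - 11*sqrt(2)*r^2 + 23*sqrt(2)*r + 35*sqrt(2)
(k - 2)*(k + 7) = k^2 + 5*k - 14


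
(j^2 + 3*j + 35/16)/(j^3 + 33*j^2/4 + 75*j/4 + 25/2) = (j + 7/4)/(j^2 + 7*j + 10)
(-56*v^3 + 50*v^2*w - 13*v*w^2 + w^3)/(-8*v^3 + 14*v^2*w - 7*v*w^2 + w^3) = (7*v - w)/(v - w)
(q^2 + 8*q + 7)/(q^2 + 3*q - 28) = (q + 1)/(q - 4)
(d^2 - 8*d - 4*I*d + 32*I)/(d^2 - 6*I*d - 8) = (d - 8)/(d - 2*I)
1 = 1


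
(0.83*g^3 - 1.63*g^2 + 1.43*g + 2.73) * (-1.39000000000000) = -1.1537*g^3 + 2.2657*g^2 - 1.9877*g - 3.7947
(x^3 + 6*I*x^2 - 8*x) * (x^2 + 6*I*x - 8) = x^5 + 12*I*x^4 - 52*x^3 - 96*I*x^2 + 64*x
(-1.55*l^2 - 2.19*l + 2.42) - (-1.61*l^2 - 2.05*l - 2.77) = 0.0600000000000001*l^2 - 0.14*l + 5.19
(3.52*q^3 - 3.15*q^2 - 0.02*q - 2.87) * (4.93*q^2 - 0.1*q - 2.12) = 17.3536*q^5 - 15.8815*q^4 - 7.246*q^3 - 7.4691*q^2 + 0.3294*q + 6.0844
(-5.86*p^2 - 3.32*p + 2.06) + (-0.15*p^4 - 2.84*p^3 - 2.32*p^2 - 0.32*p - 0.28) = -0.15*p^4 - 2.84*p^3 - 8.18*p^2 - 3.64*p + 1.78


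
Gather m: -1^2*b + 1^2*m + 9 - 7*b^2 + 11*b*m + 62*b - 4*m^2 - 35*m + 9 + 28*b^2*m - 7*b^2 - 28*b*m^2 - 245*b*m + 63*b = -14*b^2 + 124*b + m^2*(-28*b - 4) + m*(28*b^2 - 234*b - 34) + 18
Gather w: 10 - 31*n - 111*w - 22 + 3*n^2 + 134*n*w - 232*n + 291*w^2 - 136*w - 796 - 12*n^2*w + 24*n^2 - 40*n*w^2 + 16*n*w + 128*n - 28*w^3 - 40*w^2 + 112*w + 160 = 27*n^2 - 135*n - 28*w^3 + w^2*(251 - 40*n) + w*(-12*n^2 + 150*n - 135) - 648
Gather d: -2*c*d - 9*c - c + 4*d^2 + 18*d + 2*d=-10*c + 4*d^2 + d*(20 - 2*c)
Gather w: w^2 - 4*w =w^2 - 4*w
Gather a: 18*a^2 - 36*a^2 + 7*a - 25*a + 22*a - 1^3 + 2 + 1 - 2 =-18*a^2 + 4*a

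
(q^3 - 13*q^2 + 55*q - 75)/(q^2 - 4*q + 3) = (q^2 - 10*q + 25)/(q - 1)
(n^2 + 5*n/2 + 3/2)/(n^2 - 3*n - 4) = (n + 3/2)/(n - 4)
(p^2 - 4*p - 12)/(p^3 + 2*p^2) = (p - 6)/p^2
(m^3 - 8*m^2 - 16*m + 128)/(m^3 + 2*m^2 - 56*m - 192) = (m - 4)/(m + 6)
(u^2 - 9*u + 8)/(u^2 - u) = (u - 8)/u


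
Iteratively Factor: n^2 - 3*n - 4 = (n + 1)*(n - 4)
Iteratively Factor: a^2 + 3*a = (a)*(a + 3)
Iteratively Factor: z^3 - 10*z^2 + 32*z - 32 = (z - 2)*(z^2 - 8*z + 16) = (z - 4)*(z - 2)*(z - 4)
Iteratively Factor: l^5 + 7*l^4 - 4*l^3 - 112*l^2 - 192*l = (l + 3)*(l^4 + 4*l^3 - 16*l^2 - 64*l) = (l + 3)*(l + 4)*(l^3 - 16*l) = l*(l + 3)*(l + 4)*(l^2 - 16) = l*(l + 3)*(l + 4)^2*(l - 4)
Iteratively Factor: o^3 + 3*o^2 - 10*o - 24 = (o - 3)*(o^2 + 6*o + 8) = (o - 3)*(o + 4)*(o + 2)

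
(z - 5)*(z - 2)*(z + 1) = z^3 - 6*z^2 + 3*z + 10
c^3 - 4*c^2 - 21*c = c*(c - 7)*(c + 3)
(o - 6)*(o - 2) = o^2 - 8*o + 12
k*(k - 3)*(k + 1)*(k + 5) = k^4 + 3*k^3 - 13*k^2 - 15*k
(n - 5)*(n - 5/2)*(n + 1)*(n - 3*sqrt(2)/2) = n^4 - 13*n^3/2 - 3*sqrt(2)*n^3/2 + 5*n^2 + 39*sqrt(2)*n^2/4 - 15*sqrt(2)*n/2 + 25*n/2 - 75*sqrt(2)/4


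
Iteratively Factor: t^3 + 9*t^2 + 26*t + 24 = (t + 4)*(t^2 + 5*t + 6) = (t + 3)*(t + 4)*(t + 2)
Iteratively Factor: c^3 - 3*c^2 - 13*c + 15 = (c + 3)*(c^2 - 6*c + 5) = (c - 5)*(c + 3)*(c - 1)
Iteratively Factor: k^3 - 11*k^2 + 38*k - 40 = (k - 5)*(k^2 - 6*k + 8) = (k - 5)*(k - 4)*(k - 2)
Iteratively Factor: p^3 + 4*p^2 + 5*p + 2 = (p + 1)*(p^2 + 3*p + 2) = (p + 1)*(p + 2)*(p + 1)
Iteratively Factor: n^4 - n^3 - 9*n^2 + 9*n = (n + 3)*(n^3 - 4*n^2 + 3*n) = n*(n + 3)*(n^2 - 4*n + 3) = n*(n - 1)*(n + 3)*(n - 3)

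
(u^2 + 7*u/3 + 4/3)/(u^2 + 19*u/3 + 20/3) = (u + 1)/(u + 5)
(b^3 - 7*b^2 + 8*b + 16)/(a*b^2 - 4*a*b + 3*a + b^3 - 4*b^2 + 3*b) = (b^3 - 7*b^2 + 8*b + 16)/(a*b^2 - 4*a*b + 3*a + b^3 - 4*b^2 + 3*b)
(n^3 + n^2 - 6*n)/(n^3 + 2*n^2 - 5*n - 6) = n/(n + 1)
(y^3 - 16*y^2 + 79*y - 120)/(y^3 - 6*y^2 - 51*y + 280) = (y - 3)/(y + 7)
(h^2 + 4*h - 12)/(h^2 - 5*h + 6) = (h + 6)/(h - 3)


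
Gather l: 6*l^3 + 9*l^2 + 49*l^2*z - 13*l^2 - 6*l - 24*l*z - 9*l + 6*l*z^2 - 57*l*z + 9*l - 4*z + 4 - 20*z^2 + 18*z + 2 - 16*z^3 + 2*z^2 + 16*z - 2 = 6*l^3 + l^2*(49*z - 4) + l*(6*z^2 - 81*z - 6) - 16*z^3 - 18*z^2 + 30*z + 4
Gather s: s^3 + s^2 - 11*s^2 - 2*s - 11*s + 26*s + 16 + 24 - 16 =s^3 - 10*s^2 + 13*s + 24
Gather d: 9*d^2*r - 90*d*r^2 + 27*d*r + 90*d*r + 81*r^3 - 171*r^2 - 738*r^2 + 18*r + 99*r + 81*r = 9*d^2*r + d*(-90*r^2 + 117*r) + 81*r^3 - 909*r^2 + 198*r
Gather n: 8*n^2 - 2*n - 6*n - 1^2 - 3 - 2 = 8*n^2 - 8*n - 6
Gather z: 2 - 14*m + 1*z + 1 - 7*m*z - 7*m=-21*m + z*(1 - 7*m) + 3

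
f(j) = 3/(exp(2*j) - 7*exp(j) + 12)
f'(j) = 3*(-2*exp(2*j) + 7*exp(j))/(exp(2*j) - 7*exp(j) + 12)^2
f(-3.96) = 0.25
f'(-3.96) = 0.00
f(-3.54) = 0.25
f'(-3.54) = 0.00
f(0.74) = 1.74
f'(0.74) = 5.96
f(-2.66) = 0.26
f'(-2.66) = 0.01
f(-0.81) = 0.33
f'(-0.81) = 0.10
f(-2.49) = 0.26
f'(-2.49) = 0.01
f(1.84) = 0.40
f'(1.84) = -1.84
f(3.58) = 0.00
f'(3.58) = -0.01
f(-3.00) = 0.26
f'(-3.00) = 0.01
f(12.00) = 0.00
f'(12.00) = 0.00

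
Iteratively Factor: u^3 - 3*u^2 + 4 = (u - 2)*(u^2 - u - 2) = (u - 2)^2*(u + 1)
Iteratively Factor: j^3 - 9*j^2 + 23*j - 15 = (j - 3)*(j^2 - 6*j + 5) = (j - 3)*(j - 1)*(j - 5)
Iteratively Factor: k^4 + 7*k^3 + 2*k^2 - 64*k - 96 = (k - 3)*(k^3 + 10*k^2 + 32*k + 32) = (k - 3)*(k + 4)*(k^2 + 6*k + 8) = (k - 3)*(k + 2)*(k + 4)*(k + 4)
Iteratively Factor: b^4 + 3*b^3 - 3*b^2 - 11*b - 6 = (b + 1)*(b^3 + 2*b^2 - 5*b - 6) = (b - 2)*(b + 1)*(b^2 + 4*b + 3) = (b - 2)*(b + 1)^2*(b + 3)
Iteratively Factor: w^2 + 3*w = (w + 3)*(w)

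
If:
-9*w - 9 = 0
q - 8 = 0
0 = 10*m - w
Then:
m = -1/10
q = 8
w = -1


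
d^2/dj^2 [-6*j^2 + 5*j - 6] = -12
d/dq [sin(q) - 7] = cos(q)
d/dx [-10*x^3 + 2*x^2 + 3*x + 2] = -30*x^2 + 4*x + 3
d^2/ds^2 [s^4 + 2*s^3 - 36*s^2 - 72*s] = 12*s^2 + 12*s - 72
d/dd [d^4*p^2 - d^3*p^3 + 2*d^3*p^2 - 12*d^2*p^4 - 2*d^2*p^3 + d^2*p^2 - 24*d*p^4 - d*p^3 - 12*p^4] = p^2*(4*d^3 - 3*d^2*p + 6*d^2 - 24*d*p^2 - 4*d*p + 2*d - 24*p^2 - p)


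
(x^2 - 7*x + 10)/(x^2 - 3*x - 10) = (x - 2)/(x + 2)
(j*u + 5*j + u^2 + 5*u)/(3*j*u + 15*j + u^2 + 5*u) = (j + u)/(3*j + u)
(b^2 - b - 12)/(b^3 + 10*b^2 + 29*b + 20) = (b^2 - b - 12)/(b^3 + 10*b^2 + 29*b + 20)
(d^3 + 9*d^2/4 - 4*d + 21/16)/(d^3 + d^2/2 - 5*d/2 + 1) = (d^2 + 11*d/4 - 21/8)/(d^2 + d - 2)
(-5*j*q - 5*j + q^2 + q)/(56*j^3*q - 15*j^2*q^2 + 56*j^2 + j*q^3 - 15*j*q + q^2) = (-5*j*q - 5*j + q^2 + q)/(56*j^3*q - 15*j^2*q^2 + 56*j^2 + j*q^3 - 15*j*q + q^2)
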